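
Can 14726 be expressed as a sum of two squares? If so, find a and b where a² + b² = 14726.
Not possible

Factorization: 14726 = 2 × 37 × 199
By Fermat: n is sum of two squares iff every prime p ≡ 3 (mod 4) appears to even power.
Prime(s) ≡ 3 (mod 4) with odd exponent: [(199, 1)]
Therefore 14726 cannot be expressed as a² + b².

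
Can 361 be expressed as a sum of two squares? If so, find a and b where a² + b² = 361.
0² + 19² (a=0, b=19)

Factorization: 361 = 19^2
By Fermat: n is sum of two squares iff every prime p ≡ 3 (mod 4) appears to even power.
All primes ≡ 3 (mod 4) appear to even power.
Search a = 0, 1, 2, … for 361 - a² a perfect square: first hit at a = 0: 361 - 0 = 361 = 19².
361 = 0² + 19² = 0 + 361 ✓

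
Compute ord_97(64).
8

97 is prime, so ord(64) divides φ(97) = 96.
Divisors of 96: 1, 2, 3, 4, 6, 8, 12, 16, 24, 32, 48, 96.
Repeated squaring: 64^1 ≡ 64, 64^2 ≡ 22, 64^4 ≡ 96, 64^8 ≡ 1, 64^16 ≡ 1, 64^32 ≡ 1, 64^64 ≡ 1 (mod 97).
Test 64^d mod 97 for each divisor d in increasing order:
64^1 ≡ 64
64^2 ≡ 22
64^3 = 64^2·64^1 ≡ 50
64^4 ≡ 96
64^6 = 64^4·64^2 ≡ 75
64^8 ≡ 1  ← first divisor giving 1
The order is 8.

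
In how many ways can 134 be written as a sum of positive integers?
8149040695

p(n) counts ways to write n as a sum of positive integers (order ignored).
Euler's pentagonal recurrence: p(k) = p(k-1) + p(k-2) - p(k-5) - p(k-7) + p(k-12) + p(k-15) - ... (offsets j(3j∓1)/2, signs ++--, p(0)=1, p(<0)=0).
DP table for k = 0..133: p(0)=1, p(1)=1, p(2)=2, p(3)=3, p(4)=5, p(5)=7, p(6)=11, p(7)=15, p(8)=22, p(9)=30, p(10)=42, p(11)=56, p(12)=77, p(13)=101, p(14)=135, p(15)=176, p(16)=231, p(17)=297, p(18)=385, p(19)=490, p(20)=627, p(21)=792, p(22)=1002, p(23)=1255, p(24)=1575, p(25)=1958, p(26)=2436, p(27)=3010, p(28)=3718, p(29)=4565, p(30)=5604, p(31)=6842, p(32)=8349, p(33)=10143, p(34)=12310, p(35)=14883, p(36)=17977, p(37)=21637, p(38)=26015, p(39)=31185, p(40)=37338, p(41)=44583, p(42)=53174, p(43)=63261, p(44)=75175, p(45)=89134, p(46)=105558, p(47)=124754, p(48)=147273, p(49)=173525, p(50)=204226, p(51)=239943, p(52)=281589, p(53)=329931, p(54)=386155, p(55)=451276, p(56)=526823, p(57)=614154, p(58)=715220, p(59)=831820, p(60)=966467, p(61)=1121505, p(62)=1300156, p(63)=1505499, p(64)=1741630, p(65)=2012558, p(66)=2323520, p(67)=2679689, p(68)=3087735, p(69)=3554345, p(70)=4087968, p(71)=4697205, p(72)=5392783, p(73)=6185689, p(74)=7089500, p(75)=8118264, p(76)=9289091, p(77)=10619863, p(78)=12132164, p(79)=13848650, p(80)=15796476, p(81)=18004327, p(82)=20506255, p(83)=23338469, p(84)=26543660, p(85)=30167357, p(86)=34262962, p(87)=38887673, p(88)=44108109, p(89)=49995925, p(90)=56634173, p(91)=64112359, p(92)=72533807, p(93)=82010177, p(94)=92669720, p(95)=104651419, p(96)=118114304, p(97)=133230930, p(98)=150198136, p(99)=169229875, p(100)=190569292, p(101)=214481126, p(102)=241265379, p(103)=271248950, p(104)=304801365, p(105)=342325709, p(106)=384276336, p(107)=431149389, p(108)=483502844, p(109)=541946240, p(110)=607163746, p(111)=679903203, p(112)=761002156, p(113)=851376628, p(114)=952050665, p(115)=1064144451, p(116)=1188908248, p(117)=1327710076, p(118)=1482074143, p(119)=1653668665, p(120)=1844349560, p(121)=2056148051, p(122)=2291320912, p(123)=2552338241, p(124)=2841940500, p(125)=3163127352, p(126)=3519222692, p(127)=3913864295, p(128)=4351078600, p(129)=4835271870, p(130)=5371315400, p(131)=5964539504, p(132)=6620830889, p(133)=7346629512.
Final step: p(134) = p(133) + p(132) - p(129) - p(127) + p(122) + p(119) - p(112) - p(108) + p(99) + p(94) - p(83) - p(77) + p(64) + p(57) - p(42) - p(34) + p(17) + p(8)
= 7346629512 + 6620830889 - 4835271870 - 3913864295 + 2291320912 + 1653668665 - 761002156 - 483502844 + 169229875 + 92669720 - 23338469 - 10619863 + 1741630 + 614154 - 53174 - 12310 + 297 + 22
= 8149040695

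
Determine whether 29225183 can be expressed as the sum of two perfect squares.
Not possible

Factorization: 29225183 = 13 × 131^3
By Fermat: n is sum of two squares iff every prime p ≡ 3 (mod 4) appears to even power.
Prime(s) ≡ 3 (mod 4) with odd exponent: [(131, 3)]
Therefore 29225183 cannot be expressed as a² + b².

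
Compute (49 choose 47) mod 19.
17

Using Lucas' theorem:
Write n=49 and k=47 in base 19:
n in base 19: [2, 11]
k in base 19: [2, 9]
C(49,47) mod 19 = ∏ C(n_i, k_i) mod 19
Digit binomials (mod 19): C(2,2) = 1; C(11,9) = 55 ≡ 17
Product: 1 × 17 = 17 ≡ 17 (mod 19)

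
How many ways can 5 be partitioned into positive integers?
7

p(n) counts ways to write n as a sum of positive integers (order ignored).
Examples: 5; 4 + 1; 3 + 2; 3 + 1 + 1; 2 + 2 + 1; ... (7 total)
p(5) = 7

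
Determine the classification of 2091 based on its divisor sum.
deficient

Proper divisors of 2091: sum = 1 + 3 + 17 + 41 + 51 + 123 + 697 = 933
Since 933 < 2091, 2091 is deficient.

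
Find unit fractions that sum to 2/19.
1/10 + 1/190

Greedy algorithm:
2/19: ceiling(19/2) = 10, use 1/10
1/190: ceiling(190/1) = 190, use 1/190
Result: 2/19 = 1/10 + 1/190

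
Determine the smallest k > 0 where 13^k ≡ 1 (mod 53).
13

53 is prime, so ord(13) divides φ(53) = 52.
Divisors of 52: 1, 2, 4, 13, 26, 52.
Repeated squaring: 13^1 ≡ 13, 13^2 ≡ 10, 13^4 ≡ 47, 13^8 ≡ 36, 13^16 ≡ 24, 13^32 ≡ 46 (mod 53).
Test 13^d mod 53 for each divisor d in increasing order:
13^1 ≡ 13
13^2 ≡ 10
13^4 ≡ 47
13^13 = 13^8·13^4·13^1 ≡ 1  ← first divisor giving 1
The order is 13.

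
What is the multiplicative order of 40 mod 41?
2

41 is prime, so ord(40) divides φ(41) = 40.
Divisors of 40: 1, 2, 4, 5, 8, 10, 20, 40.
Repeated squaring: 40^1 ≡ 40, 40^2 ≡ 1, 40^4 ≡ 1, 40^8 ≡ 1, 40^16 ≡ 1, 40^32 ≡ 1 (mod 41).
Test 40^d mod 41 for each divisor d in increasing order:
40^1 ≡ 40
40^2 ≡ 1  ← first divisor giving 1
The order is 2.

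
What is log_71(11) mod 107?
86

Baby-step giant-step with step n = ⌈√107⌉ = 11.
Baby steps 71^j mod 107 (j:value) for j=0..10: 0:1, 1:71, 2:12, 3:103, 4:37, 5:59, 6:16, 7:66, 8:85, 9:43, 10:57.
Giant-step multiplier: 71^(-11) ≡ 71^(106-11) = 71^95 ≡ 45 (mod 107).
Giant steps γ_i = 11·45^i mod 107: γ_0=11, γ_1=67, γ_2=19, γ_3=106, γ_4=62, γ_5=8, γ_6=39, γ_7=43 (in table at j=9).
x = i·n + j = 7·11 + 9 = 86.
Check: 71^86 ≡ 11 (mod 107).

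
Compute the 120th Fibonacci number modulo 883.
417

Matrix identity: Q^n = [[F_(n+1), F_n], [F_n, F_(n-1)]] with Q = [[1,1],[1,0]].
n = 120 = 1111000₂. Square-and-multiply, entries mod 883:
Q^1 = [[1,1],[1,0]]
Q^3 = (Q^1)²·Q = [[3,2],[2,1]]
Q^7 = (Q^3)²·Q = [[21,13],[13,8]]
Q^15 = (Q^7)²·Q = [[104,610],[610,377]]
Q^30 = (Q^15)² = [[577,254],[254,323]]
Q^60 = (Q^30)² = [[95,786],[786,192]]
Q^120 = (Q^60)² = [[774,417],[417,357]]
F_120 mod 883 = Q^120[0][1] = 417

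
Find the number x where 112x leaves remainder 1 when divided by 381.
364

gcd(112, 381) = 1, so the inverse exists.
Extended Euclidean algorithm on (381, 112):
381 = 3 × 112 + 45  ⟹  45 = (1)·381 + (-3)·112
112 = 2 × 45 + 22  ⟹  22 = (-2)·381 + (7)·112
45 = 2 × 22 + 1  ⟹  1 = (5)·381 + (-17)·112
So (-17)·112 ≡ 1 (mod 381), i.e. 112^(-1) ≡ -17 ≡ 364 (mod 381).
Check: 112 × 364 = 40768 ≡ 1 (mod 381)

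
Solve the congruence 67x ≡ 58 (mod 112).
x ≡ 46 (mod 112)

gcd(67, 112) = 1, which divides 58, so solutions exist.
Find 67^(-1) mod 112 by the extended Euclidean algorithm:
112 = 1 × 67 + 45  ⟹  45 = (1)·112 + (-1)·67
67 = 1 × 45 + 22  ⟹  22 = (-1)·112 + (2)·67
45 = 2 × 22 + 1  ⟹  1 = (3)·112 + (-5)·67
So (-5)·67 ≡ 1 (mod 112), i.e. 67^(-1) ≡ -5 ≡ 107 (mod 112).
x ≡ 107 × 58 = 6206 ≡ 46 (mod 112).
Check: 67 × 46 = 3082 ≡ 58 (mod 112).
Unique solution: x ≡ 46 (mod 112)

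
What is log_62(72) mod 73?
36

Baby-step giant-step with step n = ⌈√73⌉ = 9.
Baby steps 62^j mod 73 (j:value) for j=0..8: 0:1, 1:62, 2:48, 3:56, 4:41, 5:60, 6:70, 7:33, 8:2.
Giant-step multiplier: 62^(-9) ≡ 62^(72-9) = 62^63 ≡ 63 (mod 73).
Giant steps γ_i = 72·63^i mod 73: γ_0=72, γ_1=10, γ_2=46, γ_3=51, γ_4=1 (in table at j=0).
x = i·n + j = 4·9 + 0 = 36.
Check: 62^36 ≡ 72 (mod 73).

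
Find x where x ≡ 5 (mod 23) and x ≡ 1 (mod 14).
281

Using Chinese Remainder Theorem:
M = 23 × 14 = 322
M1 = 14, M2 = 23
y1 = 14^(-1) mod 23 = 5
y2 = 23^(-1) mod 14 = 11
x = (5×14×5 + 1×23×11) mod 322 = 281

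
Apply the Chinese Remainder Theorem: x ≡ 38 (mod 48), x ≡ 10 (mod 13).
374

Using Chinese Remainder Theorem:
M = 48 × 13 = 624
M1 = 13, M2 = 48
y1 = 13^(-1) mod 48 = 37
y2 = 48^(-1) mod 13 = 3
x = (38×13×37 + 10×48×3) mod 624 = 374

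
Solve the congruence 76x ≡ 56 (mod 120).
x ≡ 26 (mod 30)

gcd(76, 120) = 4, which divides 56, so solutions exist.
Divide through by 4: 19x ≡ 14 (mod 30).
Find 19^(-1) mod 30 by the extended Euclidean algorithm:
30 = 1 × 19 + 11  ⟹  11 = (1)·30 + (-1)·19
19 = 1 × 11 + 8  ⟹  8 = (-1)·30 + (2)·19
11 = 1 × 8 + 3  ⟹  3 = (2)·30 + (-3)·19
8 = 2 × 3 + 2  ⟹  2 = (-5)·30 + (8)·19
3 = 1 × 2 + 1  ⟹  1 = (7)·30 + (-11)·19
So (-11)·19 ≡ 1 (mod 30), i.e. 19^(-1) ≡ -11 ≡ 19 (mod 30).
x ≡ 19 × 14 = 266 ≡ 26 (mod 30).
Check: 76 × 26 = 1976 ≡ 56 (mod 120).
x ≡ 26 (mod 30), giving 4 solutions mod 120.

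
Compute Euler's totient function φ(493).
448

493 = 17 × 29
φ(n) = n × ∏(1 - 1/p) for each prime p dividing n
φ(493) = 493 × (1 - 1/17) × (1 - 1/29) = 448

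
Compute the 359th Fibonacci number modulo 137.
25

Matrix identity: Q^n = [[F_(n+1), F_n], [F_n, F_(n-1)]] with Q = [[1,1],[1,0]].
n = 359 = 101100111₂. Square-and-multiply, entries mod 137:
Q^1 = [[1,1],[1,0]]
Q^2 = (Q^1)² = [[2,1],[1,1]]
Q^5 = (Q^2)²·Q = [[8,5],[5,3]]
Q^11 = (Q^5)²·Q = [[7,89],[89,55]]
Q^22 = (Q^11)² = [[24,38],[38,123]]
Q^44 = (Q^22)² = [[102,106],[106,133]]
Q^89 = (Q^44)²·Q = [[107,131],[131,113]]
Q^179 = (Q^89)²·Q = [[27,114],[114,50]]
Q^359 = (Q^179)²·Q = [[35,25],[25,10]]
F_359 mod 137 = Q^359[0][1] = 25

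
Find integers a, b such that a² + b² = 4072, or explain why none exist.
34² + 54² (a=34, b=54)

Factorization: 4072 = 2^3 × 509
By Fermat: n is sum of two squares iff every prime p ≡ 3 (mod 4) appears to even power.
All primes ≡ 3 (mod 4) appear to even power.
Search a = 0, 1, 2, … for 4072 - a² a perfect square: first hit at a = 34: 4072 - 1156 = 2916 = 54².
4072 = 34² + 54² = 1156 + 2916 ✓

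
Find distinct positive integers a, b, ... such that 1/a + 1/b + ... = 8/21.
1/3 + 1/21

Greedy algorithm:
8/21: ceiling(21/8) = 3, use 1/3
1/21: ceiling(21/1) = 21, use 1/21
Result: 8/21 = 1/3 + 1/21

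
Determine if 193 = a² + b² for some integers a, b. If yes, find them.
7² + 12² (a=7, b=12)

Factorization: 193 = 193
By Fermat: n is sum of two squares iff every prime p ≡ 3 (mod 4) appears to even power.
All primes ≡ 3 (mod 4) appear to even power.
Search a = 0, 1, 2, … for 193 - a² a perfect square: first hit at a = 7: 193 - 49 = 144 = 12².
193 = 7² + 12² = 49 + 144 ✓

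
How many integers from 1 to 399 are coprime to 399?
216

399 = 3 × 7 × 19
φ(n) = n × ∏(1 - 1/p) for each prime p dividing n
φ(399) = 399 × (1 - 1/3) × (1 - 1/7) × (1 - 1/19) = 216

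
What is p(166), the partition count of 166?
189334822579

p(n) counts ways to write n as a sum of positive integers (order ignored).
Euler's pentagonal recurrence: p(k) = p(k-1) + p(k-2) - p(k-5) - p(k-7) + p(k-12) + p(k-15) - ... (offsets j(3j∓1)/2, signs ++--, p(0)=1, p(<0)=0).
DP table for k = 0..165: p(0)=1, p(1)=1, p(2)=2, p(3)=3, p(4)=5, p(5)=7, p(6)=11, p(7)=15, p(8)=22, p(9)=30, p(10)=42, p(11)=56, p(12)=77, p(13)=101, p(14)=135, p(15)=176, p(16)=231, p(17)=297, p(18)=385, p(19)=490, p(20)=627, p(21)=792, p(22)=1002, p(23)=1255, p(24)=1575, p(25)=1958, p(26)=2436, p(27)=3010, p(28)=3718, p(29)=4565, p(30)=5604, p(31)=6842, p(32)=8349, p(33)=10143, p(34)=12310, p(35)=14883, p(36)=17977, p(37)=21637, p(38)=26015, p(39)=31185, p(40)=37338, p(41)=44583, p(42)=53174, p(43)=63261, p(44)=75175, p(45)=89134, p(46)=105558, p(47)=124754, p(48)=147273, p(49)=173525, p(50)=204226, p(51)=239943, p(52)=281589, p(53)=329931, p(54)=386155, p(55)=451276, p(56)=526823, p(57)=614154, p(58)=715220, p(59)=831820, p(60)=966467, p(61)=1121505, p(62)=1300156, p(63)=1505499, p(64)=1741630, p(65)=2012558, p(66)=2323520, p(67)=2679689, p(68)=3087735, p(69)=3554345, p(70)=4087968, p(71)=4697205, p(72)=5392783, p(73)=6185689, p(74)=7089500, p(75)=8118264, p(76)=9289091, p(77)=10619863, p(78)=12132164, p(79)=13848650, p(80)=15796476, p(81)=18004327, p(82)=20506255, p(83)=23338469, p(84)=26543660, p(85)=30167357, p(86)=34262962, p(87)=38887673, p(88)=44108109, p(89)=49995925, p(90)=56634173, p(91)=64112359, p(92)=72533807, p(93)=82010177, p(94)=92669720, p(95)=104651419, p(96)=118114304, p(97)=133230930, p(98)=150198136, p(99)=169229875, p(100)=190569292, p(101)=214481126, p(102)=241265379, p(103)=271248950, p(104)=304801365, p(105)=342325709, p(106)=384276336, p(107)=431149389, p(108)=483502844, p(109)=541946240, p(110)=607163746, p(111)=679903203, p(112)=761002156, p(113)=851376628, p(114)=952050665, p(115)=1064144451, p(116)=1188908248, p(117)=1327710076, p(118)=1482074143, p(119)=1653668665, p(120)=1844349560, p(121)=2056148051, p(122)=2291320912, p(123)=2552338241, p(124)=2841940500, p(125)=3163127352, p(126)=3519222692, p(127)=3913864295, p(128)=4351078600, p(129)=4835271870, p(130)=5371315400, p(131)=5964539504, p(132)=6620830889, p(133)=7346629512, p(134)=8149040695, p(135)=9035836076, p(136)=10015581680, p(137)=11097645016, p(138)=12292341831, p(139)=13610949895, p(140)=15065878135, p(141)=16670689208, p(142)=18440293320, p(143)=20390982757, p(144)=22540654445, p(145)=24908858009, p(146)=27517052599, p(147)=30388671978, p(148)=33549419497, p(149)=37027355200, p(150)=40853235313, p(151)=45060624582, p(152)=49686288421, p(153)=54770336324, p(154)=60356673280, p(155)=66493182097, p(156)=73232243759, p(157)=80630964769, p(158)=88751778802, p(159)=97662728555, p(160)=107438159466, p(161)=118159068427, p(162)=129913904637, p(163)=142798995930, p(164)=156919475295, p(165)=172389800255.
Final step: p(166) = p(165) + p(164) - p(161) - p(159) + p(154) + p(151) - p(144) - p(140) + p(131) + p(126) - p(115) - p(109) + p(96) + p(89) - p(74) - p(66) + p(49) + p(40) - p(21) - p(11)
= 172389800255 + 156919475295 - 118159068427 - 97662728555 + 60356673280 + 45060624582 - 22540654445 - 15065878135 + 5964539504 + 3519222692 - 1064144451 - 541946240 + 118114304 + 49995925 - 7089500 - 2323520 + 173525 + 37338 - 792 - 56
= 189334822579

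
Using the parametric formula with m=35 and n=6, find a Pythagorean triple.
(1189, 420, 1261)

Euclid's formula: a = m² - n², b = 2mn, c = m² + n²
m = 35, n = 6
a = 35² - 6² = 1225 - 36 = 1189
b = 2 × 35 × 6 = 420
c = 35² + 6² = 1225 + 36 = 1261
Verification: 1189² + 420² = 1413721 + 176400 = 1590121 = 1261² ✓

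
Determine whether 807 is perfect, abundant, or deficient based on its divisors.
deficient

Proper divisors of 807: sum = 1 + 3 + 269 = 273
Since 273 < 807, 807 is deficient.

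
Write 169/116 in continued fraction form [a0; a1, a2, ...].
[1; 2, 5, 3, 3]

Euclidean algorithm steps:
169 = 1 × 116 + 53
116 = 2 × 53 + 10
53 = 5 × 10 + 3
10 = 3 × 3 + 1
3 = 3 × 1 + 0
Continued fraction: [1; 2, 5, 3, 3]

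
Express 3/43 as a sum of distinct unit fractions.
1/15 + 1/323 + 1/208335

Greedy algorithm:
3/43: ceiling(43/3) = 15, use 1/15
2/645: ceiling(645/2) = 323, use 1/323
1/208335: ceiling(208335/1) = 208335, use 1/208335
Result: 3/43 = 1/15 + 1/323 + 1/208335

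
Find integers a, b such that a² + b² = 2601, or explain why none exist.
0² + 51² (a=0, b=51)

Factorization: 2601 = 3^2 × 17^2
By Fermat: n is sum of two squares iff every prime p ≡ 3 (mod 4) appears to even power.
All primes ≡ 3 (mod 4) appear to even power.
Search a = 0, 1, 2, … for 2601 - a² a perfect square: first hit at a = 0: 2601 - 0 = 2601 = 51².
2601 = 0² + 51² = 0 + 2601 ✓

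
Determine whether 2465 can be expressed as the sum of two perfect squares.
8² + 49² (a=8, b=49)

Factorization: 2465 = 5 × 17 × 29
By Fermat: n is sum of two squares iff every prime p ≡ 3 (mod 4) appears to even power.
All primes ≡ 3 (mod 4) appear to even power.
Search a = 0, 1, 2, … for 2465 - a² a perfect square: first hit at a = 8: 2465 - 64 = 2401 = 49².
2465 = 8² + 49² = 64 + 2401 ✓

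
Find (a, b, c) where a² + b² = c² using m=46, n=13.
(1947, 1196, 2285)

Euclid's formula: a = m² - n², b = 2mn, c = m² + n²
m = 46, n = 13
a = 46² - 13² = 2116 - 169 = 1947
b = 2 × 46 × 13 = 1196
c = 46² + 13² = 2116 + 169 = 2285
Verification: 1947² + 1196² = 3790809 + 1430416 = 5221225 = 2285² ✓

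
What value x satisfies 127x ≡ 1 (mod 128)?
127

gcd(127, 128) = 1, so the inverse exists.
Extended Euclidean algorithm on (128, 127):
128 = 1 × 127 + 1  ⟹  1 = (1)·128 + (-1)·127
So (-1)·127 ≡ 1 (mod 128), i.e. 127^(-1) ≡ -1 ≡ 127 (mod 128).
Check: 127 × 127 = 16129 ≡ 1 (mod 128)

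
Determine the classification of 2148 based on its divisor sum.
abundant

Proper divisors of 2148: sum = 1 + 2 + 3 + 4 + 6 + 12 + 179 + 358 + 537 + 716 + 1074 = 2892
Since 2892 > 2148, 2148 is abundant.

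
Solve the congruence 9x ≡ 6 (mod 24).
x ≡ 6 (mod 8)

gcd(9, 24) = 3, which divides 6, so solutions exist.
Divide through by 3: 3x ≡ 2 (mod 8).
Find 3^(-1) mod 8 by the extended Euclidean algorithm:
8 = 2 × 3 + 2  ⟹  2 = (1)·8 + (-2)·3
3 = 1 × 2 + 1  ⟹  1 = (-1)·8 + (3)·3
So (3)·3 ≡ 1 (mod 8), i.e. 3^(-1) ≡ 3 (mod 8).
x ≡ 3 × 2 = 6 ≡ 6 (mod 8).
Check: 9 × 6 = 54 ≡ 6 (mod 24).
x ≡ 6 (mod 8), giving 3 solutions mod 24.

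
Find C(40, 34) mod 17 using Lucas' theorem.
1

Using Lucas' theorem:
Write n=40 and k=34 in base 17:
n in base 17: [2, 6]
k in base 17: [2, 0]
C(40,34) mod 17 = ∏ C(n_i, k_i) mod 17
Digit binomials (mod 17): C(2,2) = 1; C(6,0) = 1
Product: 1 × 1 = 1 ≡ 1 (mod 17)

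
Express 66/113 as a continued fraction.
[0; 1, 1, 2, 2, 9]

Euclidean algorithm steps:
66 = 0 × 113 + 66
113 = 1 × 66 + 47
66 = 1 × 47 + 19
47 = 2 × 19 + 9
19 = 2 × 9 + 1
9 = 9 × 1 + 0
Continued fraction: [0; 1, 1, 2, 2, 9]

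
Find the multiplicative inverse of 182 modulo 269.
34

gcd(182, 269) = 1, so the inverse exists.
Extended Euclidean algorithm on (269, 182):
269 = 1 × 182 + 87  ⟹  87 = (1)·269 + (-1)·182
182 = 2 × 87 + 8  ⟹  8 = (-2)·269 + (3)·182
87 = 10 × 8 + 7  ⟹  7 = (21)·269 + (-31)·182
8 = 1 × 7 + 1  ⟹  1 = (-23)·269 + (34)·182
So (34)·182 ≡ 1 (mod 269), i.e. 182^(-1) ≡ 34 (mod 269).
Check: 182 × 34 = 6188 ≡ 1 (mod 269)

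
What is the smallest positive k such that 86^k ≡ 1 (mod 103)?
102

103 is prime, so ord(86) divides φ(103) = 102.
Divisors of 102: 1, 2, 3, 6, 17, 34, 51, 102.
Repeated squaring: 86^1 ≡ 86, 86^2 ≡ 83, 86^4 ≡ 91, 86^8 ≡ 41, 86^16 ≡ 33, 86^32 ≡ 59, 86^64 ≡ 82 (mod 103).
Test 86^d mod 103 for each divisor d in increasing order:
86^1 ≡ 86
86^2 ≡ 83
86^3 = 86^2·86^1 ≡ 31
86^6 = 86^4·86^2 ≡ 34
86^17 = 86^16·86^1 ≡ 57
86^34 = 86^32·86^2 ≡ 56
86^51 = 86^32·86^16·86^2·86^1 ≡ 102
86^102 = 86^64·86^32·86^4·86^2 ≡ 1  ← first divisor giving 1
The order is 102.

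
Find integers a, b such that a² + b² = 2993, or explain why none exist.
17² + 52² (a=17, b=52)

Factorization: 2993 = 41 × 73
By Fermat: n is sum of two squares iff every prime p ≡ 3 (mod 4) appears to even power.
All primes ≡ 3 (mod 4) appear to even power.
Search a = 0, 1, 2, … for 2993 - a² a perfect square: first hit at a = 17: 2993 - 289 = 2704 = 52².
2993 = 17² + 52² = 289 + 2704 ✓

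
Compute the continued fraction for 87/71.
[1; 4, 2, 3, 2]

Euclidean algorithm steps:
87 = 1 × 71 + 16
71 = 4 × 16 + 7
16 = 2 × 7 + 2
7 = 3 × 2 + 1
2 = 2 × 1 + 0
Continued fraction: [1; 4, 2, 3, 2]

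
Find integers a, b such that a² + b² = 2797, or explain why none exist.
14² + 51² (a=14, b=51)

Factorization: 2797 = 2797
By Fermat: n is sum of two squares iff every prime p ≡ 3 (mod 4) appears to even power.
All primes ≡ 3 (mod 4) appear to even power.
Search a = 0, 1, 2, … for 2797 - a² a perfect square: first hit at a = 14: 2797 - 196 = 2601 = 51².
2797 = 14² + 51² = 196 + 2601 ✓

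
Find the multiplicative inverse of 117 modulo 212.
29

gcd(117, 212) = 1, so the inverse exists.
Extended Euclidean algorithm on (212, 117):
212 = 1 × 117 + 95  ⟹  95 = (1)·212 + (-1)·117
117 = 1 × 95 + 22  ⟹  22 = (-1)·212 + (2)·117
95 = 4 × 22 + 7  ⟹  7 = (5)·212 + (-9)·117
22 = 3 × 7 + 1  ⟹  1 = (-16)·212 + (29)·117
So (29)·117 ≡ 1 (mod 212), i.e. 117^(-1) ≡ 29 (mod 212).
Check: 117 × 29 = 3393 ≡ 1 (mod 212)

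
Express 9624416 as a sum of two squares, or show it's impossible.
Not possible

Factorization: 9624416 = 2^5 × 67^3
By Fermat: n is sum of two squares iff every prime p ≡ 3 (mod 4) appears to even power.
Prime(s) ≡ 3 (mod 4) with odd exponent: [(67, 3)]
Therefore 9624416 cannot be expressed as a² + b².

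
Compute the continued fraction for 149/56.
[2; 1, 1, 1, 18]

Euclidean algorithm steps:
149 = 2 × 56 + 37
56 = 1 × 37 + 19
37 = 1 × 19 + 18
19 = 1 × 18 + 1
18 = 18 × 1 + 0
Continued fraction: [2; 1, 1, 1, 18]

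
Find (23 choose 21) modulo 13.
6

Using Lucas' theorem:
Write n=23 and k=21 in base 13:
n in base 13: [1, 10]
k in base 13: [1, 8]
C(23,21) mod 13 = ∏ C(n_i, k_i) mod 13
Digit binomials (mod 13): C(1,1) = 1; C(10,8) = 45 ≡ 6
Product: 1 × 6 = 6 ≡ 6 (mod 13)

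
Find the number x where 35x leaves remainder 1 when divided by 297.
17

gcd(35, 297) = 1, so the inverse exists.
Extended Euclidean algorithm on (297, 35):
297 = 8 × 35 + 17  ⟹  17 = (1)·297 + (-8)·35
35 = 2 × 17 + 1  ⟹  1 = (-2)·297 + (17)·35
So (17)·35 ≡ 1 (mod 297), i.e. 35^(-1) ≡ 17 (mod 297).
Check: 35 × 17 = 595 ≡ 1 (mod 297)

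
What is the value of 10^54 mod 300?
100

Repeated squaring. Binary of 54 = 110110.
10^1 ≡ 10 (mod 300); 10^2 ≡ 100 (mod 300); 10^4 ≡ 100 (mod 300); 10^8 ≡ 100 (mod 300); 10^16 ≡ 100 (mod 300); 10^32 ≡ 100 (mod 300)
10^54 = 10^2 × 10^4 × 10^16 × 10^32 ≡ 100 (mod 300)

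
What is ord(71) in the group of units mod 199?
198

199 is prime, so ord(71) divides φ(199) = 198.
Divisors of 198: 1, 2, 3, 6, 9, 11, 18, 22, 33, 66, 99, 198.
Repeated squaring: 71^1 ≡ 71, 71^2 ≡ 66, 71^4 ≡ 177, 71^8 ≡ 86, 71^16 ≡ 33, 71^32 ≡ 94, 71^64 ≡ 80, 71^128 ≡ 32 (mod 199).
Test 71^d mod 199 for each divisor d in increasing order:
71^1 ≡ 71
71^2 ≡ 66
71^3 = 71^2·71^1 ≡ 109
71^6 = 71^4·71^2 ≡ 140
71^9 = 71^8·71^1 ≡ 136
71^11 = 71^8·71^2·71^1 ≡ 21
71^18 = 71^16·71^2 ≡ 188
71^22 = 71^16·71^4·71^2 ≡ 43
71^33 = 71^32·71^1 ≡ 107
71^66 = 71^64·71^2 ≡ 106
71^99 = 71^64·71^32·71^2·71^1 ≡ 198
71^198 = 71^128·71^64·71^4·71^2 ≡ 1  ← first divisor giving 1
The order is 198.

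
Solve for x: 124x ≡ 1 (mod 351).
184

gcd(124, 351) = 1, so the inverse exists.
Extended Euclidean algorithm on (351, 124):
351 = 2 × 124 + 103  ⟹  103 = (1)·351 + (-2)·124
124 = 1 × 103 + 21  ⟹  21 = (-1)·351 + (3)·124
103 = 4 × 21 + 19  ⟹  19 = (5)·351 + (-14)·124
21 = 1 × 19 + 2  ⟹  2 = (-6)·351 + (17)·124
19 = 9 × 2 + 1  ⟹  1 = (59)·351 + (-167)·124
So (-167)·124 ≡ 1 (mod 351), i.e. 124^(-1) ≡ -167 ≡ 184 (mod 351).
Check: 124 × 184 = 22816 ≡ 1 (mod 351)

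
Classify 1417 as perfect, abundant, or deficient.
deficient

Proper divisors of 1417: sum = 1 + 13 + 109 = 123
Since 123 < 1417, 1417 is deficient.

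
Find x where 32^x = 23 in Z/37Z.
3

Baby-step giant-step with step n = ⌈√37⌉ = 7.
Baby steps 32^j mod 37 (j:value) for j=0..6: 0:1, 1:32, 2:25, 3:23, 4:33, 5:20, 6:11.
h = 23 is already in the table at j=3, so x = 3.
Check: 32^3 ≡ 23 (mod 37).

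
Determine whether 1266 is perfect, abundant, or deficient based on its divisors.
abundant

Proper divisors of 1266: sum = 1 + 2 + 3 + 6 + 211 + 422 + 633 = 1278
Since 1278 > 1266, 1266 is abundant.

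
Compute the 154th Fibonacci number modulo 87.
58

Matrix identity: Q^n = [[F_(n+1), F_n], [F_n, F_(n-1)]] with Q = [[1,1],[1,0]].
n = 154 = 10011010₂. Square-and-multiply, entries mod 87:
Q^1 = [[1,1],[1,0]]
Q^2 = (Q^1)² = [[2,1],[1,1]]
Q^4 = (Q^2)² = [[5,3],[3,2]]
Q^9 = (Q^4)²·Q = [[55,34],[34,21]]
Q^19 = (Q^9)²·Q = [[66,5],[5,61]]
Q^38 = (Q^19)² = [[31,26],[26,5]]
Q^77 = (Q^38)²·Q = [[50,71],[71,66]]
Q^154 = (Q^77)² = [[59,58],[58,1]]
F_154 mod 87 = Q^154[0][1] = 58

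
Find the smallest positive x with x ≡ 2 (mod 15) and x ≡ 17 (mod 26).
17

Using Chinese Remainder Theorem:
M = 15 × 26 = 390
M1 = 26, M2 = 15
y1 = 26^(-1) mod 15 = 11
y2 = 15^(-1) mod 26 = 7
x = (2×26×11 + 17×15×7) mod 390 = 17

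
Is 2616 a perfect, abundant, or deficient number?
abundant

Proper divisors of 2616: sum = 1 + 2 + 3 + 4 + 6 + 8 + 12 + 24 + 109 + 218 + 327 + 436 + 654 + 872 + 1308 = 3984
Since 3984 > 2616, 2616 is abundant.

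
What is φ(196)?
84

196 = 2^2 × 7^2
φ(n) = n × ∏(1 - 1/p) for each prime p dividing n
φ(196) = 196 × (1 - 1/2) × (1 - 1/7) = 84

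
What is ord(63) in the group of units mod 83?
41

83 is prime, so ord(63) divides φ(83) = 82.
Divisors of 82: 1, 2, 41, 82.
Repeated squaring: 63^1 ≡ 63, 63^2 ≡ 68, 63^4 ≡ 59, 63^8 ≡ 78, 63^16 ≡ 25, 63^32 ≡ 44, 63^64 ≡ 27 (mod 83).
Test 63^d mod 83 for each divisor d in increasing order:
63^1 ≡ 63
63^2 ≡ 68
63^41 = 63^32·63^8·63^1 ≡ 1  ← first divisor giving 1
The order is 41.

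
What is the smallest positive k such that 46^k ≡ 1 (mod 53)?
13

53 is prime, so ord(46) divides φ(53) = 52.
Divisors of 52: 1, 2, 4, 13, 26, 52.
Repeated squaring: 46^1 ≡ 46, 46^2 ≡ 49, 46^4 ≡ 16, 46^8 ≡ 44, 46^16 ≡ 28, 46^32 ≡ 42 (mod 53).
Test 46^d mod 53 for each divisor d in increasing order:
46^1 ≡ 46
46^2 ≡ 49
46^4 ≡ 16
46^13 = 46^8·46^4·46^1 ≡ 1  ← first divisor giving 1
The order is 13.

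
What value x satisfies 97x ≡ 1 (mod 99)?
49

gcd(97, 99) = 1, so the inverse exists.
Extended Euclidean algorithm on (99, 97):
99 = 1 × 97 + 2  ⟹  2 = (1)·99 + (-1)·97
97 = 48 × 2 + 1  ⟹  1 = (-48)·99 + (49)·97
So (49)·97 ≡ 1 (mod 99), i.e. 97^(-1) ≡ 49 (mod 99).
Check: 97 × 49 = 4753 ≡ 1 (mod 99)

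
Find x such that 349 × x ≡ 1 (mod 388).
189

gcd(349, 388) = 1, so the inverse exists.
Extended Euclidean algorithm on (388, 349):
388 = 1 × 349 + 39  ⟹  39 = (1)·388 + (-1)·349
349 = 8 × 39 + 37  ⟹  37 = (-8)·388 + (9)·349
39 = 1 × 37 + 2  ⟹  2 = (9)·388 + (-10)·349
37 = 18 × 2 + 1  ⟹  1 = (-170)·388 + (189)·349
So (189)·349 ≡ 1 (mod 388), i.e. 349^(-1) ≡ 189 (mod 388).
Check: 349 × 189 = 65961 ≡ 1 (mod 388)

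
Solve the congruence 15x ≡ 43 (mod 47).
x ≡ 6 (mod 47)

gcd(15, 47) = 1, which divides 43, so solutions exist.
Find 15^(-1) mod 47 by the extended Euclidean algorithm:
47 = 3 × 15 + 2  ⟹  2 = (1)·47 + (-3)·15
15 = 7 × 2 + 1  ⟹  1 = (-7)·47 + (22)·15
So (22)·15 ≡ 1 (mod 47), i.e. 15^(-1) ≡ 22 (mod 47).
x ≡ 22 × 43 = 946 ≡ 6 (mod 47).
Check: 15 × 6 = 90 ≡ 43 (mod 47).
Unique solution: x ≡ 6 (mod 47)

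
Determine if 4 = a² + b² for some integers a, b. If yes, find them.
0² + 2² (a=0, b=2)

Factorization: 4 = 2^2
By Fermat: n is sum of two squares iff every prime p ≡ 3 (mod 4) appears to even power.
All primes ≡ 3 (mod 4) appear to even power.
Search a = 0, 1, 2, … for 4 - a² a perfect square: first hit at a = 0: 4 - 0 = 4 = 2².
4 = 0² + 2² = 0 + 4 ✓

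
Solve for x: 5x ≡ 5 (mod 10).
x ≡ 1 (mod 2)

gcd(5, 10) = 5, which divides 5, so solutions exist.
Divide through by 5: x ≡ 1 (mod 2).
The coefficient of x is now 1, so x ≡ 1 (mod 2).
Check: 5 × 1 = 5 ≡ 5 (mod 10).
x ≡ 1 (mod 2), giving 5 solutions mod 10.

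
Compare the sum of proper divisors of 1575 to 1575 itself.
abundant

Proper divisors of 1575: sum = 1 + 3 + 5 + 7 + 9 + 15 + 21 + 25 + ... + 175 + 225 + 315 + 525 (17 divisors) = 1649
Since 1649 > 1575, 1575 is abundant.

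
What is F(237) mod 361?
40

Matrix identity: Q^n = [[F_(n+1), F_n], [F_n, F_(n-1)]] with Q = [[1,1],[1,0]].
n = 237 = 11101101₂. Square-and-multiply, entries mod 361:
Q^1 = [[1,1],[1,0]]
Q^3 = (Q^1)²·Q = [[3,2],[2,1]]
Q^7 = (Q^3)²·Q = [[21,13],[13,8]]
Q^14 = (Q^7)² = [[249,16],[16,233]]
Q^29 = (Q^14)²·Q = [[296,165],[165,131]]
Q^59 = (Q^29)²·Q = [[103,43],[43,60]]
Q^118 = (Q^59)² = [[184,150],[150,34]]
Q^237 = (Q^118)²·Q = [[250,40],[40,210]]
F_237 mod 361 = Q^237[0][1] = 40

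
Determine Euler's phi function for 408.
128

408 = 2^3 × 3 × 17
φ(n) = n × ∏(1 - 1/p) for each prime p dividing n
φ(408) = 408 × (1 - 1/2) × (1 - 1/3) × (1 - 1/17) = 128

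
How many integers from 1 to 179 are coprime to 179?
178

179 = 179
φ(n) = n × ∏(1 - 1/p) for each prime p dividing n
φ(179) = 179 × (1 - 1/179) = 178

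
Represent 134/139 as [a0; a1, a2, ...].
[0; 1, 26, 1, 4]

Euclidean algorithm steps:
134 = 0 × 139 + 134
139 = 1 × 134 + 5
134 = 26 × 5 + 4
5 = 1 × 4 + 1
4 = 4 × 1 + 0
Continued fraction: [0; 1, 26, 1, 4]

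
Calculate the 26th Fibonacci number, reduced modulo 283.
269

Matrix identity: Q^n = [[F_(n+1), F_n], [F_n, F_(n-1)]] with Q = [[1,1],[1,0]].
n = 26 = 11010₂. Square-and-multiply, entries mod 283:
Q^1 = [[1,1],[1,0]]
Q^3 = (Q^1)²·Q = [[3,2],[2,1]]
Q^6 = (Q^3)² = [[13,8],[8,5]]
Q^13 = (Q^6)²·Q = [[94,233],[233,144]]
Q^26 = (Q^13)² = [[16,269],[269,30]]
F_26 mod 283 = Q^26[0][1] = 269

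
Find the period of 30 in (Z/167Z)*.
166

167 is prime, so ord(30) divides φ(167) = 166.
Divisors of 166: 1, 2, 83, 166.
Repeated squaring: 30^1 ≡ 30, 30^2 ≡ 65, 30^4 ≡ 50, 30^8 ≡ 162, 30^16 ≡ 25, 30^32 ≡ 124, 30^64 ≡ 12, 30^128 ≡ 144 (mod 167).
Test 30^d mod 167 for each divisor d in increasing order:
30^1 ≡ 30
30^2 ≡ 65
30^83 = 30^64·30^16·30^2·30^1 ≡ 166
30^166 = 30^128·30^32·30^4·30^2 ≡ 1  ← first divisor giving 1
The order is 166.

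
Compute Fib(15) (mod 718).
610

Matrix identity: Q^n = [[F_(n+1), F_n], [F_n, F_(n-1)]] with Q = [[1,1],[1,0]].
n = 15 = 1111₂. Square-and-multiply, entries mod 718:
Q^1 = [[1,1],[1,0]]
Q^3 = (Q^1)²·Q = [[3,2],[2,1]]
Q^7 = (Q^3)²·Q = [[21,13],[13,8]]
Q^15 = (Q^7)²·Q = [[269,610],[610,377]]
F_15 mod 718 = Q^15[0][1] = 610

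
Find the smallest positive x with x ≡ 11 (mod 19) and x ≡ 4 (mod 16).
68

Using Chinese Remainder Theorem:
M = 19 × 16 = 304
M1 = 16, M2 = 19
y1 = 16^(-1) mod 19 = 6
y2 = 19^(-1) mod 16 = 11
x = (11×16×6 + 4×19×11) mod 304 = 68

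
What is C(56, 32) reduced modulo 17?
0

Using Lucas' theorem:
Write n=56 and k=32 in base 17:
n in base 17: [3, 5]
k in base 17: [1, 15]
C(56,32) mod 17 = ∏ C(n_i, k_i) mod 17
Digit binomials (mod 17): C(3,1) = 3; C(5,15) = 0 (k_i > n_i)
Product: 3 × 0 = 0 ≡ 0 (mod 17)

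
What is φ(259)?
216

259 = 7 × 37
φ(n) = n × ∏(1 - 1/p) for each prime p dividing n
φ(259) = 259 × (1 - 1/7) × (1 - 1/37) = 216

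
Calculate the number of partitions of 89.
49995925

p(n) counts ways to write n as a sum of positive integers (order ignored).
Euler's pentagonal recurrence: p(k) = p(k-1) + p(k-2) - p(k-5) - p(k-7) + p(k-12) + p(k-15) - ... (offsets j(3j∓1)/2, signs ++--, p(0)=1, p(<0)=0).
DP table for k = 0..88: p(0)=1, p(1)=1, p(2)=2, p(3)=3, p(4)=5, p(5)=7, p(6)=11, p(7)=15, p(8)=22, p(9)=30, p(10)=42, p(11)=56, p(12)=77, p(13)=101, p(14)=135, p(15)=176, p(16)=231, p(17)=297, p(18)=385, p(19)=490, p(20)=627, p(21)=792, p(22)=1002, p(23)=1255, p(24)=1575, p(25)=1958, p(26)=2436, p(27)=3010, p(28)=3718, p(29)=4565, p(30)=5604, p(31)=6842, p(32)=8349, p(33)=10143, p(34)=12310, p(35)=14883, p(36)=17977, p(37)=21637, p(38)=26015, p(39)=31185, p(40)=37338, p(41)=44583, p(42)=53174, p(43)=63261, p(44)=75175, p(45)=89134, p(46)=105558, p(47)=124754, p(48)=147273, p(49)=173525, p(50)=204226, p(51)=239943, p(52)=281589, p(53)=329931, p(54)=386155, p(55)=451276, p(56)=526823, p(57)=614154, p(58)=715220, p(59)=831820, p(60)=966467, p(61)=1121505, p(62)=1300156, p(63)=1505499, p(64)=1741630, p(65)=2012558, p(66)=2323520, p(67)=2679689, p(68)=3087735, p(69)=3554345, p(70)=4087968, p(71)=4697205, p(72)=5392783, p(73)=6185689, p(74)=7089500, p(75)=8118264, p(76)=9289091, p(77)=10619863, p(78)=12132164, p(79)=13848650, p(80)=15796476, p(81)=18004327, p(82)=20506255, p(83)=23338469, p(84)=26543660, p(85)=30167357, p(86)=34262962, p(87)=38887673, p(88)=44108109.
Final step: p(89) = p(88) + p(87) - p(84) - p(82) + p(77) + p(74) - p(67) - p(63) + p(54) + p(49) - p(38) - p(32) + p(19) + p(12)
= 44108109 + 38887673 - 26543660 - 20506255 + 10619863 + 7089500 - 2679689 - 1505499 + 386155 + 173525 - 26015 - 8349 + 490 + 77
= 49995925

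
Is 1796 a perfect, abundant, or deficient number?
deficient

Proper divisors of 1796: sum = 1 + 2 + 4 + 449 + 898 = 1354
Since 1354 < 1796, 1796 is deficient.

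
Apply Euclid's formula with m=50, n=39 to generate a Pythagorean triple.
(979, 3900, 4021)

Euclid's formula: a = m² - n², b = 2mn, c = m² + n²
m = 50, n = 39
a = 50² - 39² = 2500 - 1521 = 979
b = 2 × 50 × 39 = 3900
c = 50² + 39² = 2500 + 1521 = 4021
Verification: 979² + 3900² = 958441 + 15210000 = 16168441 = 4021² ✓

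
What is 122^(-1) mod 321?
50

gcd(122, 321) = 1, so the inverse exists.
Extended Euclidean algorithm on (321, 122):
321 = 2 × 122 + 77  ⟹  77 = (1)·321 + (-2)·122
122 = 1 × 77 + 45  ⟹  45 = (-1)·321 + (3)·122
77 = 1 × 45 + 32  ⟹  32 = (2)·321 + (-5)·122
45 = 1 × 32 + 13  ⟹  13 = (-3)·321 + (8)·122
32 = 2 × 13 + 6  ⟹  6 = (8)·321 + (-21)·122
13 = 2 × 6 + 1  ⟹  1 = (-19)·321 + (50)·122
So (50)·122 ≡ 1 (mod 321), i.e. 122^(-1) ≡ 50 (mod 321).
Check: 122 × 50 = 6100 ≡ 1 (mod 321)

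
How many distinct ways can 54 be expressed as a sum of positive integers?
386155

p(n) counts ways to write n as a sum of positive integers (order ignored).
Euler's pentagonal recurrence: p(k) = p(k-1) + p(k-2) - p(k-5) - p(k-7) + p(k-12) + p(k-15) - ... (offsets j(3j∓1)/2, signs ++--, p(0)=1, p(<0)=0).
DP table for k = 0..53: p(0)=1, p(1)=1, p(2)=2, p(3)=3, p(4)=5, p(5)=7, p(6)=11, p(7)=15, p(8)=22, p(9)=30, p(10)=42, p(11)=56, p(12)=77, p(13)=101, p(14)=135, p(15)=176, p(16)=231, p(17)=297, p(18)=385, p(19)=490, p(20)=627, p(21)=792, p(22)=1002, p(23)=1255, p(24)=1575, p(25)=1958, p(26)=2436, p(27)=3010, p(28)=3718, p(29)=4565, p(30)=5604, p(31)=6842, p(32)=8349, p(33)=10143, p(34)=12310, p(35)=14883, p(36)=17977, p(37)=21637, p(38)=26015, p(39)=31185, p(40)=37338, p(41)=44583, p(42)=53174, p(43)=63261, p(44)=75175, p(45)=89134, p(46)=105558, p(47)=124754, p(48)=147273, p(49)=173525, p(50)=204226, p(51)=239943, p(52)=281589, p(53)=329931.
Final step: p(54) = p(53) + p(52) - p(49) - p(47) + p(42) + p(39) - p(32) - p(28) + p(19) + p(14) - p(3)
= 329931 + 281589 - 173525 - 124754 + 53174 + 31185 - 8349 - 3718 + 490 + 135 - 3
= 386155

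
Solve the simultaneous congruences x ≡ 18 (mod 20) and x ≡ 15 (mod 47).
438

Using Chinese Remainder Theorem:
M = 20 × 47 = 940
M1 = 47, M2 = 20
y1 = 47^(-1) mod 20 = 3
y2 = 20^(-1) mod 47 = 40
x = (18×47×3 + 15×20×40) mod 940 = 438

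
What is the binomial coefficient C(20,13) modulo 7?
2

Using Lucas' theorem:
Write n=20 and k=13 in base 7:
n in base 7: [2, 6]
k in base 7: [1, 6]
C(20,13) mod 7 = ∏ C(n_i, k_i) mod 7
Digit binomials (mod 7): C(2,1) = 2; C(6,6) = 1
Product: 2 × 1 = 2 ≡ 2 (mod 7)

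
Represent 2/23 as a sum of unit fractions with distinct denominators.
1/12 + 1/276

Greedy algorithm:
2/23: ceiling(23/2) = 12, use 1/12
1/276: ceiling(276/1) = 276, use 1/276
Result: 2/23 = 1/12 + 1/276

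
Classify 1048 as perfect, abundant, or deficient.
deficient

Proper divisors of 1048: sum = 1 + 2 + 4 + 8 + 131 + 262 + 524 = 932
Since 932 < 1048, 1048 is deficient.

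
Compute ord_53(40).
26

53 is prime, so ord(40) divides φ(53) = 52.
Divisors of 52: 1, 2, 4, 13, 26, 52.
Repeated squaring: 40^1 ≡ 40, 40^2 ≡ 10, 40^4 ≡ 47, 40^8 ≡ 36, 40^16 ≡ 24, 40^32 ≡ 46 (mod 53).
Test 40^d mod 53 for each divisor d in increasing order:
40^1 ≡ 40
40^2 ≡ 10
40^4 ≡ 47
40^13 = 40^8·40^4·40^1 ≡ 52
40^26 = 40^16·40^8·40^2 ≡ 1  ← first divisor giving 1
The order is 26.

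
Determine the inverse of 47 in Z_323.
55

gcd(47, 323) = 1, so the inverse exists.
Extended Euclidean algorithm on (323, 47):
323 = 6 × 47 + 41  ⟹  41 = (1)·323 + (-6)·47
47 = 1 × 41 + 6  ⟹  6 = (-1)·323 + (7)·47
41 = 6 × 6 + 5  ⟹  5 = (7)·323 + (-48)·47
6 = 1 × 5 + 1  ⟹  1 = (-8)·323 + (55)·47
So (55)·47 ≡ 1 (mod 323), i.e. 47^(-1) ≡ 55 (mod 323).
Check: 47 × 55 = 2585 ≡ 1 (mod 323)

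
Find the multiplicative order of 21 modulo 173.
86

173 is prime, so ord(21) divides φ(173) = 172.
Divisors of 172: 1, 2, 4, 43, 86, 172.
Repeated squaring: 21^1 ≡ 21, 21^2 ≡ 95, 21^4 ≡ 29, 21^8 ≡ 149, 21^16 ≡ 57, 21^32 ≡ 135, 21^64 ≡ 60, 21^128 ≡ 140 (mod 173).
Test 21^d mod 173 for each divisor d in increasing order:
21^1 ≡ 21
21^2 ≡ 95
21^4 ≡ 29
21^43 = 21^32·21^8·21^2·21^1 ≡ 172
21^86 = 21^64·21^16·21^4·21^2 ≡ 1  ← first divisor giving 1
The order is 86.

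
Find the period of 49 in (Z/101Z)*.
50

101 is prime, so ord(49) divides φ(101) = 100.
Divisors of 100: 1, 2, 4, 5, 10, 20, 25, 50, 100.
Repeated squaring: 49^1 ≡ 49, 49^2 ≡ 78, 49^4 ≡ 24, 49^8 ≡ 71, 49^16 ≡ 92, 49^32 ≡ 81, 49^64 ≡ 97 (mod 101).
Test 49^d mod 101 for each divisor d in increasing order:
49^1 ≡ 49
49^2 ≡ 78
49^4 ≡ 24
49^5 = 49^4·49^1 ≡ 65
49^10 = 49^8·49^2 ≡ 84
49^20 = 49^16·49^4 ≡ 87
49^25 = 49^16·49^8·49^1 ≡ 100
49^50 = 49^32·49^16·49^2 ≡ 1  ← first divisor giving 1
The order is 50.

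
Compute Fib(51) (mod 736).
2

Matrix identity: Q^n = [[F_(n+1), F_n], [F_n, F_(n-1)]] with Q = [[1,1],[1,0]].
n = 51 = 110011₂. Square-and-multiply, entries mod 736:
Q^1 = [[1,1],[1,0]]
Q^3 = (Q^1)²·Q = [[3,2],[2,1]]
Q^6 = (Q^3)² = [[13,8],[8,5]]
Q^12 = (Q^6)² = [[233,144],[144,89]]
Q^25 = (Q^12)²·Q = [[689,689],[689,0]]
Q^51 = (Q^25)²·Q = [[3,2],[2,1]]
F_51 mod 736 = Q^51[0][1] = 2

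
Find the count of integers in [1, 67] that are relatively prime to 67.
66

67 = 67
φ(n) = n × ∏(1 - 1/p) for each prime p dividing n
φ(67) = 67 × (1 - 1/67) = 66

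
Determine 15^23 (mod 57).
21

Repeated squaring. Binary of 23 = 10111.
15^1 ≡ 15 (mod 57); 15^2 ≡ 54 (mod 57); 15^4 ≡ 9 (mod 57); 15^8 ≡ 24 (mod 57); 15^16 ≡ 6 (mod 57)
15^23 = 15^1 × 15^2 × 15^4 × 15^16 ≡ 21 (mod 57)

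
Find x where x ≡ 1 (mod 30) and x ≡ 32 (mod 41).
811

Using Chinese Remainder Theorem:
M = 30 × 41 = 1230
M1 = 41, M2 = 30
y1 = 41^(-1) mod 30 = 11
y2 = 30^(-1) mod 41 = 26
x = (1×41×11 + 32×30×26) mod 1230 = 811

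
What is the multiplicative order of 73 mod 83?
82

83 is prime, so ord(73) divides φ(83) = 82.
Divisors of 82: 1, 2, 41, 82.
Repeated squaring: 73^1 ≡ 73, 73^2 ≡ 17, 73^4 ≡ 40, 73^8 ≡ 23, 73^16 ≡ 31, 73^32 ≡ 48, 73^64 ≡ 63 (mod 83).
Test 73^d mod 83 for each divisor d in increasing order:
73^1 ≡ 73
73^2 ≡ 17
73^41 = 73^32·73^8·73^1 ≡ 82
73^82 = 73^64·73^16·73^2 ≡ 1  ← first divisor giving 1
The order is 82.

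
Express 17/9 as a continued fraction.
[1; 1, 8]

Euclidean algorithm steps:
17 = 1 × 9 + 8
9 = 1 × 8 + 1
8 = 8 × 1 + 0
Continued fraction: [1; 1, 8]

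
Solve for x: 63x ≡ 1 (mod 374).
95

gcd(63, 374) = 1, so the inverse exists.
Extended Euclidean algorithm on (374, 63):
374 = 5 × 63 + 59  ⟹  59 = (1)·374 + (-5)·63
63 = 1 × 59 + 4  ⟹  4 = (-1)·374 + (6)·63
59 = 14 × 4 + 3  ⟹  3 = (15)·374 + (-89)·63
4 = 1 × 3 + 1  ⟹  1 = (-16)·374 + (95)·63
So (95)·63 ≡ 1 (mod 374), i.e. 63^(-1) ≡ 95 (mod 374).
Check: 63 × 95 = 5985 ≡ 1 (mod 374)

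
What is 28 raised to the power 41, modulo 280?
168

Repeated squaring. Binary of 41 = 101001.
28^1 ≡ 28 (mod 280); 28^2 ≡ 224 (mod 280); 28^4 ≡ 56 (mod 280); 28^8 ≡ 56 (mod 280); 28^16 ≡ 56 (mod 280); 28^32 ≡ 56 (mod 280)
28^41 = 28^1 × 28^8 × 28^32 ≡ 168 (mod 280)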